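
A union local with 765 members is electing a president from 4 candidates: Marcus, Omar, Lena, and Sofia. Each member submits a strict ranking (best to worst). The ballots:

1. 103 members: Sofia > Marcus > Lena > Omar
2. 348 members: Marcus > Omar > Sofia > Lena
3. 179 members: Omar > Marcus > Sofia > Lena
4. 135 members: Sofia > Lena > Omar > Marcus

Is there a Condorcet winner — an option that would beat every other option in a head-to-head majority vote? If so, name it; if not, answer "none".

Marcus vs Omar: 451–314 for Marcus.
Marcus vs Lena: 630–135 for Marcus.
Marcus vs Sofia: 527–238 for Marcus.
Marcus beats every other option head-to-head.

Marcus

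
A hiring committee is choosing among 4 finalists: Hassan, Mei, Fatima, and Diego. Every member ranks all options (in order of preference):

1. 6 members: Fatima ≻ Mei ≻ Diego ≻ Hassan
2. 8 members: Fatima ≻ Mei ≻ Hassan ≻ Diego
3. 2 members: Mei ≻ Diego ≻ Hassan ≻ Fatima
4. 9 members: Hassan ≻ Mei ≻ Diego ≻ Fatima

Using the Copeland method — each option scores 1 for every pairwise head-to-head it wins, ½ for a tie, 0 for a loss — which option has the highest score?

Hassan: beats Diego; loses to Mei and Fatima → score 1.
Mei: beats Hassan and Diego; loses to Fatima → score 2.
Fatima: beats Hassan, Mei, and Diego → score 3.
Diego: loses to Hassan, Mei, and Fatima → score 0.
Fatima has the best pairwise record.

Fatima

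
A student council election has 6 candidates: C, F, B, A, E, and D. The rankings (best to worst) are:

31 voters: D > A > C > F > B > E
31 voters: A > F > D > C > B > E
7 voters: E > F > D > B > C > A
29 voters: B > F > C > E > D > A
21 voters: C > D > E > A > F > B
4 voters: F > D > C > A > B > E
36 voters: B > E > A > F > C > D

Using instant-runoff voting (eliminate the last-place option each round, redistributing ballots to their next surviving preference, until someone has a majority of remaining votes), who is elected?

D

Round 1: C 21, F 4, B 65, A 31, E 7, D 31. Eliminate F.
Round 2: C 21, B 65, A 31, E 7, D 35. Eliminate E.
Round 3: C 21, B 65, A 31, D 42. Eliminate C.
Round 4: B 65, A 31, D 63. Eliminate A.
Round 5: B 65, D 94. D has a majority.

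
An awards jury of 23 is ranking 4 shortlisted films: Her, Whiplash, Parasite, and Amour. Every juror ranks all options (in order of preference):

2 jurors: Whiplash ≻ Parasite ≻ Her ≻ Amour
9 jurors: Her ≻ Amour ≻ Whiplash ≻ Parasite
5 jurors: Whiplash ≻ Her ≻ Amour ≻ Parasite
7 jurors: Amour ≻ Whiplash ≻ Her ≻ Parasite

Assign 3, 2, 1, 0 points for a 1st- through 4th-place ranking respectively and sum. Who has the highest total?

Her

Her: 2·1 + 9·3 + 5·2 + 7·1 = 46
Whiplash: 2·3 + 9·1 + 5·3 + 7·2 = 44
Parasite: 2·2 + 9·0 + 5·0 + 7·0 = 4
Amour: 2·0 + 9·2 + 5·1 + 7·3 = 44
Her has the highest Borda score (46).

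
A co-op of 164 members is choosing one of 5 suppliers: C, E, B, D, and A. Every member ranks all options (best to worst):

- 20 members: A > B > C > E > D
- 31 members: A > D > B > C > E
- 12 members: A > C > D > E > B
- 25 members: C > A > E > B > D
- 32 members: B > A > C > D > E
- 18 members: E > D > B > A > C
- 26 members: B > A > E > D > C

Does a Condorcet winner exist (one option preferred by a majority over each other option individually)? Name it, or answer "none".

A vs C: 139–25 for A.
A vs E: 146–18 for A.
A vs B: 88–76 for A.
A vs D: 146–18 for A.
A beats every other option head-to-head.

A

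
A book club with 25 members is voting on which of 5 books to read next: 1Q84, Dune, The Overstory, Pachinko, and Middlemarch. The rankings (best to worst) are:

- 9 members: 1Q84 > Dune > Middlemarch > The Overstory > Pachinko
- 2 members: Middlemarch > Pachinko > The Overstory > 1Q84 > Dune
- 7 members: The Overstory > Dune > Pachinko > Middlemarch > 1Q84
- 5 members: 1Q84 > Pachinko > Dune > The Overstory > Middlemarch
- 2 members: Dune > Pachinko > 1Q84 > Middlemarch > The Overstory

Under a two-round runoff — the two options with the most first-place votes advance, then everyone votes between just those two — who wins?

Round 1 first-place votes: 1Q84 14, Dune 2, The Overstory 7, Pachinko 0, Middlemarch 2.
1Q84 and The Overstory advance.
Runoff: 1Q84 is preferred to The Overstory by 16 voters; The Overstory by 9.
1Q84 wins the runoff.

1Q84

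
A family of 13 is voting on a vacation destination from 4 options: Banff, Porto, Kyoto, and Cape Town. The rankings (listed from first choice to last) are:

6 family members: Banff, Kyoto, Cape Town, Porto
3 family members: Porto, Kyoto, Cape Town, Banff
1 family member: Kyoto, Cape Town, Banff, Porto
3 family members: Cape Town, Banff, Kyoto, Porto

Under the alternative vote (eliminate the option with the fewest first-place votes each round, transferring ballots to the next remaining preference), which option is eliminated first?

Kyoto

Round 1: Banff 6, Porto 3, Kyoto 1, Cape Town 3. Eliminate Kyoto.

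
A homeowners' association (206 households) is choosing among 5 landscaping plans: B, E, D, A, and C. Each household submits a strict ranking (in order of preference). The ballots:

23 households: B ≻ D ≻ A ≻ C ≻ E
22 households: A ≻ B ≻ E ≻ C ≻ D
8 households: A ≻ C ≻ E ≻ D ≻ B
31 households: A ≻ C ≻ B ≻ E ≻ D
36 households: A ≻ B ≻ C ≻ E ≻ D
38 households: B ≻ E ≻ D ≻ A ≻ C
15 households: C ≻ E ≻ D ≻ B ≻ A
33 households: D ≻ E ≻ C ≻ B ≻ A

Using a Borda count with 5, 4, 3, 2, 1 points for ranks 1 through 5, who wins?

B: 23·5 + 22·4 + 8·1 + 31·3 + 36·4 + 38·5 + 15·2 + 33·2 = 734
E: 23·1 + 22·3 + 8·3 + 31·2 + 36·2 + 38·4 + 15·4 + 33·4 = 591
D: 23·4 + 22·1 + 8·2 + 31·1 + 36·1 + 38·3 + 15·3 + 33·5 = 521
A: 23·3 + 22·5 + 8·5 + 31·5 + 36·5 + 38·2 + 15·1 + 33·1 = 678
C: 23·2 + 22·2 + 8·4 + 31·4 + 36·3 + 38·1 + 15·5 + 33·3 = 566
B has the highest Borda score (734).

B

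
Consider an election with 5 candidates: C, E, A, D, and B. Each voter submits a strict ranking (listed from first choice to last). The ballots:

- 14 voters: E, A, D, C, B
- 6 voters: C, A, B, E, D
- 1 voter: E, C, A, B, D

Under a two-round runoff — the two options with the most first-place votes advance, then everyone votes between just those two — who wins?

E

Round 1 first-place votes: C 6, E 15, A 0, D 0, B 0.
E and C advance.
Runoff: E is preferred to C by 15 voters; C by 6.
E wins the runoff.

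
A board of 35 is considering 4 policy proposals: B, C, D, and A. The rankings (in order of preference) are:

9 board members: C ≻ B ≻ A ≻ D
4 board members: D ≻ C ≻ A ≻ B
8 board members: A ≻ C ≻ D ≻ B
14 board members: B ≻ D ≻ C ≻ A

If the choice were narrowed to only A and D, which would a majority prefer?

Voters preferring A to D: 17; preferring D to A: 18.
D wins the head-to-head.

D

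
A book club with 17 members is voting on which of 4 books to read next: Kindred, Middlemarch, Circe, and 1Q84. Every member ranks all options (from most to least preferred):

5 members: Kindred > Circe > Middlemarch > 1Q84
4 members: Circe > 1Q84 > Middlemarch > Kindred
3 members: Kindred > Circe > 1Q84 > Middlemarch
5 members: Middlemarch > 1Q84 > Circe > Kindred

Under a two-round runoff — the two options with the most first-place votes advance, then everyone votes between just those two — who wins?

Middlemarch

Round 1 first-place votes: Kindred 8, Middlemarch 5, Circe 4, 1Q84 0.
Kindred and Middlemarch advance.
Runoff: Kindred is preferred to Middlemarch by 8 voters; Middlemarch by 9.
Middlemarch wins the runoff.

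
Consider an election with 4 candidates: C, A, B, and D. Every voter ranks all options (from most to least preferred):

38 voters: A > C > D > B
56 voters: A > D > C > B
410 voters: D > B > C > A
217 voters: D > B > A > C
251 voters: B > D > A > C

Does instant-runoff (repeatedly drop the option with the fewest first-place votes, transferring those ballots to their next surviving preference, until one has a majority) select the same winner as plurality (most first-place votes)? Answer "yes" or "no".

yes

Instant-runoff — R1 C 0, A 94, B 251, D 627 (D winner). Winner: D.
Plurality — first-place votes: C 0, A 94, B 251, D 627. Winner: D.
The two methods agree.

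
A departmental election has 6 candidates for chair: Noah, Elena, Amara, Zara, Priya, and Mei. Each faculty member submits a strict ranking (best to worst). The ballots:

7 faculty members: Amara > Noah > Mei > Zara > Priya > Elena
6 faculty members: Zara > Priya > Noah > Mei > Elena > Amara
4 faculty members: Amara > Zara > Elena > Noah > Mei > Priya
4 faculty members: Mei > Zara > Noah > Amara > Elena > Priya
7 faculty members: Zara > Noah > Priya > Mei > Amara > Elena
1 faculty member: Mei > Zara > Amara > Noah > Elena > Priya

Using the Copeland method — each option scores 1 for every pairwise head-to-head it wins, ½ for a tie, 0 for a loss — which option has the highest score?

Zara

Noah: beats Elena, Amara, Priya, and Mei; loses to Zara → score 4.
Elena: loses to Noah, Amara, Zara, Priya, and Mei → score 0.
Amara: beats Elena and Priya; loses to Noah, Zara, and Mei → score 2.
Zara: beats Noah, Elena, Amara, Priya, and Mei → score 5.
Priya: beats Elena; loses to Noah, Amara, Zara, and Mei → score 1.
Mei: beats Elena, Amara, and Priya; loses to Noah and Zara → score 3.
Zara has the best pairwise record.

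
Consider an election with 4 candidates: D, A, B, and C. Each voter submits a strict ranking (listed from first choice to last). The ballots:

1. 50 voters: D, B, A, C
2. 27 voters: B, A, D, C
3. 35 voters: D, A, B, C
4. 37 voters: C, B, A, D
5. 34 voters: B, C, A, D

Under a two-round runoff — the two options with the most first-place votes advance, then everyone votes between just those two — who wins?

B

Round 1 first-place votes: D 85, A 0, B 61, C 37.
D and B advance.
Runoff: D is preferred to B by 85 voters; B by 98.
B wins the runoff.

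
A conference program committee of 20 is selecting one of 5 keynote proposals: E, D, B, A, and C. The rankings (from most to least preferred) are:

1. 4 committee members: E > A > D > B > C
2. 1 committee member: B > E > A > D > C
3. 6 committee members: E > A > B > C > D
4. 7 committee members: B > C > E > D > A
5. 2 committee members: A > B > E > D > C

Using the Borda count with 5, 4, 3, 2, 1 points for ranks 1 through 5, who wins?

E

E: 4·5 + 1·4 + 6·5 + 7·3 + 2·3 = 81
D: 4·3 + 1·2 + 6·1 + 7·2 + 2·2 = 38
B: 4·2 + 1·5 + 6·3 + 7·5 + 2·4 = 74
A: 4·4 + 1·3 + 6·4 + 7·1 + 2·5 = 60
C: 4·1 + 1·1 + 6·2 + 7·4 + 2·1 = 47
E has the highest Borda score (81).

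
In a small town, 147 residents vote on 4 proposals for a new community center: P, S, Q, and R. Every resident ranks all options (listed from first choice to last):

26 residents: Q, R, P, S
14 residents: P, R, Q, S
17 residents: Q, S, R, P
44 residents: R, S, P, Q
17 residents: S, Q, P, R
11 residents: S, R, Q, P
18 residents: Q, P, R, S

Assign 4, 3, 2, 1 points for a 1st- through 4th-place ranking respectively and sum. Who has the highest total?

R

P: 26·2 + 14·4 + 17·1 + 44·2 + 17·2 + 11·1 + 18·3 = 312
S: 26·1 + 14·1 + 17·3 + 44·3 + 17·4 + 11·4 + 18·1 = 353
Q: 26·4 + 14·2 + 17·4 + 44·1 + 17·3 + 11·2 + 18·4 = 389
R: 26·3 + 14·3 + 17·2 + 44·4 + 17·1 + 11·3 + 18·2 = 416
R has the highest Borda score (416).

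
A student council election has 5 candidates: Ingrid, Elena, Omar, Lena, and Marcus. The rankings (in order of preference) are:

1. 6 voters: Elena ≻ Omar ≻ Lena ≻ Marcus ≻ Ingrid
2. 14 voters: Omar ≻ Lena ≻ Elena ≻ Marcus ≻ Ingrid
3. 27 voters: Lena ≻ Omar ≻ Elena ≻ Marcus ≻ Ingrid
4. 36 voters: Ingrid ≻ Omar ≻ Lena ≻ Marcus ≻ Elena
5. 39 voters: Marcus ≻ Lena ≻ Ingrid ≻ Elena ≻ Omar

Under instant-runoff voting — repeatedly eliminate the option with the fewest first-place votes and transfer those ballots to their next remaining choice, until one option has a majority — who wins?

Lena

Round 1: Ingrid 36, Elena 6, Omar 14, Lena 27, Marcus 39. Eliminate Elena.
Round 2: Ingrid 36, Omar 20, Lena 27, Marcus 39. Eliminate Omar.
Round 3: Ingrid 36, Lena 47, Marcus 39. Eliminate Ingrid.
Round 4: Lena 83, Marcus 39. Lena has a majority.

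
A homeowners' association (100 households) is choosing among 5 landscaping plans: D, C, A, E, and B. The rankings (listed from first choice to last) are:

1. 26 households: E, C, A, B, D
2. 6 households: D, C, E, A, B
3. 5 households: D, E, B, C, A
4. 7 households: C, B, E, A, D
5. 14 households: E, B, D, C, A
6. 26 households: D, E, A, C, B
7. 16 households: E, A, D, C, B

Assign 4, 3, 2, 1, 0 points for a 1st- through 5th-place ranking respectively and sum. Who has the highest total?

D: 26·0 + 6·4 + 5·4 + 7·0 + 14·2 + 26·4 + 16·2 = 208
C: 26·3 + 6·3 + 5·1 + 7·4 + 14·1 + 26·1 + 16·1 = 185
A: 26·2 + 6·1 + 5·0 + 7·1 + 14·0 + 26·2 + 16·3 = 165
E: 26·4 + 6·2 + 5·3 + 7·2 + 14·4 + 26·3 + 16·4 = 343
B: 26·1 + 6·0 + 5·2 + 7·3 + 14·3 + 26·0 + 16·0 = 99
E has the highest Borda score (343).

E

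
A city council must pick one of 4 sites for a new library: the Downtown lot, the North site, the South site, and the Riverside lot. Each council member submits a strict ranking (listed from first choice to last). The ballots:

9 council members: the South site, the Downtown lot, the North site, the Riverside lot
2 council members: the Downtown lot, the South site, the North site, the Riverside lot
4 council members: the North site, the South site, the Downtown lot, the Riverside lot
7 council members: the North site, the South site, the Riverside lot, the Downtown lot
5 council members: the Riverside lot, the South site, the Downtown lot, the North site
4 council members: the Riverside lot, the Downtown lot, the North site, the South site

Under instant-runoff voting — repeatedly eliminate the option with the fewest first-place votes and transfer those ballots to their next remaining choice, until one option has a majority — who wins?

Round 1: the Downtown lot 2, the North site 11, the South site 9, the Riverside lot 9. Eliminate the Downtown lot.
Round 2: the North site 11, the South site 11, the Riverside lot 9. Eliminate the Riverside lot.
Round 3: the North site 15, the South site 16. The South site has a majority.

the South site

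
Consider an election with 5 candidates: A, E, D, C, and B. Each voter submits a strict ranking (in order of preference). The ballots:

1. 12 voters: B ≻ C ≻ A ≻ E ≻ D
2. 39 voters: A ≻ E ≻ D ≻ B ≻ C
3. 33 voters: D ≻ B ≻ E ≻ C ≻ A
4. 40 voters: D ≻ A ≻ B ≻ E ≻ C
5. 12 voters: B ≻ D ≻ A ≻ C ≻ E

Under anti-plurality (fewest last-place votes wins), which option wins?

B

Last-place votes: A 33, E 12, D 12, C 79, B 0.
B is ranked last by the fewest voters, so B wins.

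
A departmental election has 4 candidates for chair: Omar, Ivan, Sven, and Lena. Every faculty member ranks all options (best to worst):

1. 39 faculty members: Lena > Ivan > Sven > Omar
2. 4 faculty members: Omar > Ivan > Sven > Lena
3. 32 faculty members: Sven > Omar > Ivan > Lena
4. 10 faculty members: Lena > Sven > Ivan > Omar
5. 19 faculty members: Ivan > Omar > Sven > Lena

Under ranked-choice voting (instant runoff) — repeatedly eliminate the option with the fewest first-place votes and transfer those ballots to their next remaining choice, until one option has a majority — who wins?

Sven

Round 1: Omar 4, Ivan 19, Sven 32, Lena 49. Eliminate Omar.
Round 2: Ivan 23, Sven 32, Lena 49. Eliminate Ivan.
Round 3: Sven 55, Lena 49. Sven has a majority.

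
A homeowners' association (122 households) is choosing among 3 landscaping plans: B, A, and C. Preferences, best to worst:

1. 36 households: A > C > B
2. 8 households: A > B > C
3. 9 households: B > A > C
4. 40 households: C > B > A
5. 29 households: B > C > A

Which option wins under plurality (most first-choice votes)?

A

First-place votes: B 38, A 44, C 40.
A has the most first-place votes.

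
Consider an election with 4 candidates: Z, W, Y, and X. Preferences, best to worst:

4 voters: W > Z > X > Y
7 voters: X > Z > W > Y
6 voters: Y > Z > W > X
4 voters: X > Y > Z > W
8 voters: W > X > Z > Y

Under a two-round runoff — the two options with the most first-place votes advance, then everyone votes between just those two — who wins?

Round 1 first-place votes: Z 0, W 12, Y 6, X 11.
W and X advance.
Runoff: W is preferred to X by 18 voters; X by 11.
W wins the runoff.

W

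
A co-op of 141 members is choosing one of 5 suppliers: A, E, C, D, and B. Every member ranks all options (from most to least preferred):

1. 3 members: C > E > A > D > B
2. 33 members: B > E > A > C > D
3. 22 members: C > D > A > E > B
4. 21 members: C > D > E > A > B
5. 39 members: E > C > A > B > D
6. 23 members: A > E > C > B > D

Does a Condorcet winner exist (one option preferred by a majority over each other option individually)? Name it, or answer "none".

E vs A: 96–45 for E.
E vs C: 95–46 for E.
E vs D: 98–43 for E.
E vs B: 108–33 for E.
E beats every other option head-to-head.

E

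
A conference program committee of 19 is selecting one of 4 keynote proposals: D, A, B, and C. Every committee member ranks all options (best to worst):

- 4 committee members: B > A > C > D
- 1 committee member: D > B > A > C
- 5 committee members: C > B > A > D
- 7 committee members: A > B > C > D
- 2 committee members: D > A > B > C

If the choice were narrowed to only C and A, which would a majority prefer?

A

Voters preferring C to A: 5; preferring A to C: 14.
A wins the head-to-head.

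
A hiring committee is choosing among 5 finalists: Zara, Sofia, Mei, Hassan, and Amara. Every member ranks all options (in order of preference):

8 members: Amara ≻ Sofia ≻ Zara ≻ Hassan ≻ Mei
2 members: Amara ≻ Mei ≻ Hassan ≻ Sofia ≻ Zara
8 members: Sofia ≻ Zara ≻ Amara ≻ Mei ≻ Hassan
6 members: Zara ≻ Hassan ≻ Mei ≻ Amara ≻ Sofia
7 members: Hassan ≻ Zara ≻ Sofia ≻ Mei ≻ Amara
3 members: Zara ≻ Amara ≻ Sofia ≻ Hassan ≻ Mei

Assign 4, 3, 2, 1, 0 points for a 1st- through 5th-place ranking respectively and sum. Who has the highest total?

Zara: 8·2 + 2·0 + 8·3 + 6·4 + 7·3 + 3·4 = 97
Sofia: 8·3 + 2·1 + 8·4 + 6·0 + 7·2 + 3·2 = 78
Mei: 8·0 + 2·3 + 8·1 + 6·2 + 7·1 + 3·0 = 33
Hassan: 8·1 + 2·2 + 8·0 + 6·3 + 7·4 + 3·1 = 61
Amara: 8·4 + 2·4 + 8·2 + 6·1 + 7·0 + 3·3 = 71
Zara has the highest Borda score (97).

Zara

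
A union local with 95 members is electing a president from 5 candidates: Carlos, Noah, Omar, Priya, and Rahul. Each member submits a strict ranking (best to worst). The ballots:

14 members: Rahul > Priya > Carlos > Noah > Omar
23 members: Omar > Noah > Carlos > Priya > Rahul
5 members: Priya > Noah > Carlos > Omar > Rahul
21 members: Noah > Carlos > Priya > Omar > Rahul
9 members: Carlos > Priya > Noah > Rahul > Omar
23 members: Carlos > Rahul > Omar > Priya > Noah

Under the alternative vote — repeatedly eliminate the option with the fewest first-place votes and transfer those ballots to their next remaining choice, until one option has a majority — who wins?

Noah

Round 1: Carlos 32, Noah 21, Omar 23, Priya 5, Rahul 14. Eliminate Priya.
Round 2: Carlos 32, Noah 26, Omar 23, Rahul 14. Eliminate Rahul.
Round 3: Carlos 46, Noah 26, Omar 23. Eliminate Omar.
Round 4: Carlos 46, Noah 49. Noah has a majority.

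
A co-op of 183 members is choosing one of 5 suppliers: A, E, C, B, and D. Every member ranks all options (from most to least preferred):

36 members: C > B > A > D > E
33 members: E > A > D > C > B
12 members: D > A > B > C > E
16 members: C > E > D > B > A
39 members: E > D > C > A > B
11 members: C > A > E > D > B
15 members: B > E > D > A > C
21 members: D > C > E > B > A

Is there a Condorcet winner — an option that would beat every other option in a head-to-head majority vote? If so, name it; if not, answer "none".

Checking pairwise contests:
E beats A 124–59.
C beats E 96–87.
D beats C 120–63.
A beats B 95–88.
E beats D 114–69.
Every option loses at least one head-to-head, so there is no Condorcet winner.

none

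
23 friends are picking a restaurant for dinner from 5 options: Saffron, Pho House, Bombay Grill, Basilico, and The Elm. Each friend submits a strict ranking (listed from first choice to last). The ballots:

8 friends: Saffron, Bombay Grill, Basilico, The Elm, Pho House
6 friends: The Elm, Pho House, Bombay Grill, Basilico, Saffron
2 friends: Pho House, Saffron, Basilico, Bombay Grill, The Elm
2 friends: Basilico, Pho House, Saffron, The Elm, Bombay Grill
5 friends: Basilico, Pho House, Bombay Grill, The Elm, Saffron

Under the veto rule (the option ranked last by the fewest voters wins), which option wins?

Basilico

Last-place votes: Saffron 11, Pho House 8, Bombay Grill 2, Basilico 0, The Elm 2.
Basilico is ranked last by the fewest voters, so Basilico wins.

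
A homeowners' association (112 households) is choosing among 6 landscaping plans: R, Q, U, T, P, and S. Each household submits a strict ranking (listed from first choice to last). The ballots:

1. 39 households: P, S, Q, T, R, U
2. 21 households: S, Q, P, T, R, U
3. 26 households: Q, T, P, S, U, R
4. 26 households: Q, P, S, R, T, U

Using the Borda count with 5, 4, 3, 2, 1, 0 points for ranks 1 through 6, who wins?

Q

R: 39·1 + 21·1 + 26·0 + 26·2 = 112
Q: 39·3 + 21·4 + 26·5 + 26·5 = 461
U: 39·0 + 21·0 + 26·1 + 26·0 = 26
T: 39·2 + 21·2 + 26·4 + 26·1 = 250
P: 39·5 + 21·3 + 26·3 + 26·4 = 440
S: 39·4 + 21·5 + 26·2 + 26·3 = 391
Q has the highest Borda score (461).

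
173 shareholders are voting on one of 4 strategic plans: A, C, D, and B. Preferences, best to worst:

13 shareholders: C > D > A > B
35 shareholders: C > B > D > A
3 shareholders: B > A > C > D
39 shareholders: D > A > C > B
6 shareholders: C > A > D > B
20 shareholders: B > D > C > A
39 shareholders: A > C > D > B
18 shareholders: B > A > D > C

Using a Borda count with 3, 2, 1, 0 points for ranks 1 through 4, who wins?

A: 13·1 + 35·0 + 3·2 + 39·2 + 6·2 + 20·0 + 39·3 + 18·2 = 262
C: 13·3 + 35·3 + 3·1 + 39·1 + 6·3 + 20·1 + 39·2 + 18·0 = 302
D: 13·2 + 35·1 + 3·0 + 39·3 + 6·1 + 20·2 + 39·1 + 18·1 = 281
B: 13·0 + 35·2 + 3·3 + 39·0 + 6·0 + 20·3 + 39·0 + 18·3 = 193
C has the highest Borda score (302).

C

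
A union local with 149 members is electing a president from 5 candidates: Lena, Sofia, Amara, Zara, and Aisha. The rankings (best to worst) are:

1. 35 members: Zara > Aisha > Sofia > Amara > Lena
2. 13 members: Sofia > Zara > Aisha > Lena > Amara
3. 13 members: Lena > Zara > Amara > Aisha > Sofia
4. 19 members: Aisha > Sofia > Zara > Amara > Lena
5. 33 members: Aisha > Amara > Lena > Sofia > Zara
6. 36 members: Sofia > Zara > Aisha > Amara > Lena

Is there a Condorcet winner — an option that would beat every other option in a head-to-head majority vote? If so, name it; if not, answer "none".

Checking pairwise contests:
Sofia beats Lena 103–46.
Aisha beats Sofia 100–49.
Sofia beats Amara 103–46.
Sofia beats Zara 101–48.
Zara beats Aisha 97–52.
Every option loses at least one head-to-head, so there is no Condorcet winner.

none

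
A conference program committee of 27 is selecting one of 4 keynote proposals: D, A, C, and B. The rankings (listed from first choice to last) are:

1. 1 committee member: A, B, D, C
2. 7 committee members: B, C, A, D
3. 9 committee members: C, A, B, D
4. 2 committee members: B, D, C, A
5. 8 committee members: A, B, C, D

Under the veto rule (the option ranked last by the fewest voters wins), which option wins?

Last-place votes: D 24, A 2, C 1, B 0.
B is ranked last by the fewest voters, so B wins.

B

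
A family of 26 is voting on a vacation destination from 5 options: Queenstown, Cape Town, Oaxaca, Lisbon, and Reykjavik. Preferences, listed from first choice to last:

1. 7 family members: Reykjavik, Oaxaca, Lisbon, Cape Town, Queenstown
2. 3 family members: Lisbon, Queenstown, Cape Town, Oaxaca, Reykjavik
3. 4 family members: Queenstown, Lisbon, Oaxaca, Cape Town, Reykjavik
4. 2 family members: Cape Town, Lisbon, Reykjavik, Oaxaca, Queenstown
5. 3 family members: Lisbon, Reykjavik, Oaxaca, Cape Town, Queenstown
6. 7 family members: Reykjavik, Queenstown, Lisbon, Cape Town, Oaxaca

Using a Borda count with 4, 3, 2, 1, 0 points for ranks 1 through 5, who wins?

Queenstown: 7·0 + 3·3 + 4·4 + 2·0 + 3·0 + 7·3 = 46
Cape Town: 7·1 + 3·2 + 4·1 + 2·4 + 3·1 + 7·1 = 35
Oaxaca: 7·3 + 3·1 + 4·2 + 2·1 + 3·2 + 7·0 = 40
Lisbon: 7·2 + 3·4 + 4·3 + 2·3 + 3·4 + 7·2 = 70
Reykjavik: 7·4 + 3·0 + 4·0 + 2·2 + 3·3 + 7·4 = 69
Lisbon has the highest Borda score (70).

Lisbon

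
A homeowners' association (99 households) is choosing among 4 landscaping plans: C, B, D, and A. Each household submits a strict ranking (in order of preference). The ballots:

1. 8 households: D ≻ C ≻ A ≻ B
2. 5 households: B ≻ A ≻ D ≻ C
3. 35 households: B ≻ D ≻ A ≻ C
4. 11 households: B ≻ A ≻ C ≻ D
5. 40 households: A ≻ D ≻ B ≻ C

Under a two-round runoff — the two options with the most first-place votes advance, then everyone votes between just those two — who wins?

Round 1 first-place votes: C 0, B 51, D 8, A 40.
B and A advance.
Runoff: B is preferred to A by 51 voters; A by 48.
B wins the runoff.

B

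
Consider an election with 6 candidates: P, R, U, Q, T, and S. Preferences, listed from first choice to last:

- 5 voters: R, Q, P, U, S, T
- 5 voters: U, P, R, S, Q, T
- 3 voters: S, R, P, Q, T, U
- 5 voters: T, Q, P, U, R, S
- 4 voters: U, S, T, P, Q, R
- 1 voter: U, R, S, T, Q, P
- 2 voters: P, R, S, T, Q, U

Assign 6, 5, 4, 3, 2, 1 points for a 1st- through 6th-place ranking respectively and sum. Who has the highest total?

P

P: 5·4 + 5·5 + 3·4 + 5·4 + 4·3 + 1·1 + 2·6 = 102
R: 5·6 + 5·4 + 3·5 + 5·2 + 4·1 + 1·5 + 2·5 = 94
U: 5·3 + 5·6 + 3·1 + 5·3 + 4·6 + 1·6 + 2·1 = 95
Q: 5·5 + 5·2 + 3·3 + 5·5 + 4·2 + 1·2 + 2·2 = 83
T: 5·1 + 5·1 + 3·2 + 5·6 + 4·4 + 1·3 + 2·3 = 71
S: 5·2 + 5·3 + 3·6 + 5·1 + 4·5 + 1·4 + 2·4 = 80
P has the highest Borda score (102).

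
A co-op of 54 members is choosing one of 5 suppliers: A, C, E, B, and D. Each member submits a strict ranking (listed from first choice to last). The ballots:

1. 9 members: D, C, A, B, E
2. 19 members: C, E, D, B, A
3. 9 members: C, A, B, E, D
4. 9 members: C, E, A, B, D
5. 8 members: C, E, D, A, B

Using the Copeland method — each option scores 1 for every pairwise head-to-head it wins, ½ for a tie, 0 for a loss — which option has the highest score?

A: beats B; loses to C, E, and D → score 1.
C: beats A, E, B, and D → score 4.
E: beats A, B, and D; loses to C → score 3.
B: loses to A, C, E, and D → score 0.
D: beats A and B; loses to C and E → score 2.
C has the best pairwise record.

C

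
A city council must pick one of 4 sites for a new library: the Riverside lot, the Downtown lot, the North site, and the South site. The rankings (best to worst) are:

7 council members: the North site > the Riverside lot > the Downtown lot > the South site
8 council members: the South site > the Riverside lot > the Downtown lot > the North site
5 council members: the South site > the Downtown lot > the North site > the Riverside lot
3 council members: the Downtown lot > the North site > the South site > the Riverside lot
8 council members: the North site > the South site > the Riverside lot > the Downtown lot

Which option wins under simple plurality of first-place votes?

First-place votes: the Riverside lot 0, the Downtown lot 3, the North site 15, the South site 13.
the North site has the most first-place votes.

the North site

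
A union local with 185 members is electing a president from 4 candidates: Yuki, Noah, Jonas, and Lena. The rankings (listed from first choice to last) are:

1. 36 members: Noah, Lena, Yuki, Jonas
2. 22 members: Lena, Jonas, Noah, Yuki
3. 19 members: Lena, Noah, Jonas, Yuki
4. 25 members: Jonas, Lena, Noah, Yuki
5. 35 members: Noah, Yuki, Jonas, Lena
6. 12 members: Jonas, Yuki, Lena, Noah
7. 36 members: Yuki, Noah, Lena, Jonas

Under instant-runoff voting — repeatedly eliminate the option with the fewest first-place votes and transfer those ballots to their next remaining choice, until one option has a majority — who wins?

Noah

Round 1: Yuki 36, Noah 71, Jonas 37, Lena 41. Eliminate Yuki.
Round 2: Noah 107, Jonas 37, Lena 41. Noah has a majority.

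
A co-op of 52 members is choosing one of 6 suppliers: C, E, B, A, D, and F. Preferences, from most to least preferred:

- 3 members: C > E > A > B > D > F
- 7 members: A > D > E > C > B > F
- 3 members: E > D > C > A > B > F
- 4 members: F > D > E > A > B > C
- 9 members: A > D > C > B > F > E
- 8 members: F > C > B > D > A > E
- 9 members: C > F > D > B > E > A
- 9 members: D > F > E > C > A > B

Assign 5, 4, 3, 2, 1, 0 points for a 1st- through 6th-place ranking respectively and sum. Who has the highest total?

C: 3·5 + 7·2 + 3·3 + 4·0 + 9·3 + 8·4 + 9·5 + 9·2 = 160
E: 3·4 + 7·3 + 3·5 + 4·3 + 9·0 + 8·0 + 9·1 + 9·3 = 96
B: 3·2 + 7·1 + 3·1 + 4·1 + 9·2 + 8·3 + 9·2 + 9·0 = 80
A: 3·3 + 7·5 + 3·2 + 4·2 + 9·5 + 8·1 + 9·0 + 9·1 = 120
D: 3·1 + 7·4 + 3·4 + 4·4 + 9·4 + 8·2 + 9·3 + 9·5 = 183
F: 3·0 + 7·0 + 3·0 + 4·5 + 9·1 + 8·5 + 9·4 + 9·4 = 141
D has the highest Borda score (183).

D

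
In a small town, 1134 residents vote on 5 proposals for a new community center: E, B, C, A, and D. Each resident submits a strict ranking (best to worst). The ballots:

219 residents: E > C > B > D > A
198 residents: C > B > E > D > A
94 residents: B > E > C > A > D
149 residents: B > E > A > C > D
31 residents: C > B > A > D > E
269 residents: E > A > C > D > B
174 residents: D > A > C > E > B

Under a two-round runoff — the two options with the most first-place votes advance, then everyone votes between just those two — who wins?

E

Round 1 first-place votes: E 488, B 243, C 229, A 0, D 174.
E and B advance.
Runoff: E is preferred to B by 662 voters; B by 472.
E wins the runoff.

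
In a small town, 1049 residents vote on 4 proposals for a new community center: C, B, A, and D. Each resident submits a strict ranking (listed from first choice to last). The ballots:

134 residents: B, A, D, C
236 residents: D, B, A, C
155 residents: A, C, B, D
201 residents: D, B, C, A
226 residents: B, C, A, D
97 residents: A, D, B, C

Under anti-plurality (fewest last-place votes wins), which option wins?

Last-place votes: C 467, B 0, A 201, D 381.
B is ranked last by the fewest voters, so B wins.

B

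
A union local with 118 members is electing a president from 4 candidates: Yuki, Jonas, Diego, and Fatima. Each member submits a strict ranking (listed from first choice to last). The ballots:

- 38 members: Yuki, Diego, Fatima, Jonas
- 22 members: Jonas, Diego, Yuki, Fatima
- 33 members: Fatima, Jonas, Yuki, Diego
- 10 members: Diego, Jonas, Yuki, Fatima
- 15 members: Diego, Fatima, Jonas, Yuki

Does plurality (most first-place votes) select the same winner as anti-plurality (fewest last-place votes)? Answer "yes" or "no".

Plurality — first-place votes: Yuki 38, Jonas 22, Diego 25, Fatima 33. Winner: Yuki.
Anti-plurality — last-place votes: Yuki 15, Jonas 38, Diego 33, Fatima 32. Winner: Yuki.
The two methods agree.

yes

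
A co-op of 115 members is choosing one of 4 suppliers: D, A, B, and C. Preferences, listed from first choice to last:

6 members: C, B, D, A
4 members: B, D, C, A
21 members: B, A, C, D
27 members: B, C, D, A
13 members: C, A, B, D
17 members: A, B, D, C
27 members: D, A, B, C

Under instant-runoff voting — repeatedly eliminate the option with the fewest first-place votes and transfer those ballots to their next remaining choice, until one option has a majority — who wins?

B

Round 1: D 27, A 17, B 52, C 19. Eliminate A.
Round 2: D 27, B 69, C 19. B has a majority.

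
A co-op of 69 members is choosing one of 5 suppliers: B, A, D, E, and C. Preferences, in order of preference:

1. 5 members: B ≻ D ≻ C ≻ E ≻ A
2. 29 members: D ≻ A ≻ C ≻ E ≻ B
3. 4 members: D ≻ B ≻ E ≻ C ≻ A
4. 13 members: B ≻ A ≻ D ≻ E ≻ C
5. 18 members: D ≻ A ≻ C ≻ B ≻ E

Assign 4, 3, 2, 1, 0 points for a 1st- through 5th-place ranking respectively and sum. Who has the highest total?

D

B: 5·4 + 29·0 + 4·3 + 13·4 + 18·1 = 102
A: 5·0 + 29·3 + 4·0 + 13·3 + 18·3 = 180
D: 5·3 + 29·4 + 4·4 + 13·2 + 18·4 = 245
E: 5·1 + 29·1 + 4·2 + 13·1 + 18·0 = 55
C: 5·2 + 29·2 + 4·1 + 13·0 + 18·2 = 108
D has the highest Borda score (245).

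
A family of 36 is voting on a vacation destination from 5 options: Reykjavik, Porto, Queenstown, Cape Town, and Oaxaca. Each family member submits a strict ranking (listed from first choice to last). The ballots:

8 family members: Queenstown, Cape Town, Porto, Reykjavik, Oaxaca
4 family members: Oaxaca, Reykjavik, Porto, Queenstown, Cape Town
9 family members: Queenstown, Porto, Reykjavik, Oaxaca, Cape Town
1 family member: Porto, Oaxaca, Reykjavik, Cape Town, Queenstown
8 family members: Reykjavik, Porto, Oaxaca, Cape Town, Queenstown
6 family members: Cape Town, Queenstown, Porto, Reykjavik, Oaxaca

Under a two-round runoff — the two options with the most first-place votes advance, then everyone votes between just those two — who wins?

Round 1 first-place votes: Reykjavik 8, Porto 1, Queenstown 17, Cape Town 6, Oaxaca 4.
Queenstown and Reykjavik advance.
Runoff: Queenstown is preferred to Reykjavik by 23 voters; Reykjavik by 13.
Queenstown wins the runoff.

Queenstown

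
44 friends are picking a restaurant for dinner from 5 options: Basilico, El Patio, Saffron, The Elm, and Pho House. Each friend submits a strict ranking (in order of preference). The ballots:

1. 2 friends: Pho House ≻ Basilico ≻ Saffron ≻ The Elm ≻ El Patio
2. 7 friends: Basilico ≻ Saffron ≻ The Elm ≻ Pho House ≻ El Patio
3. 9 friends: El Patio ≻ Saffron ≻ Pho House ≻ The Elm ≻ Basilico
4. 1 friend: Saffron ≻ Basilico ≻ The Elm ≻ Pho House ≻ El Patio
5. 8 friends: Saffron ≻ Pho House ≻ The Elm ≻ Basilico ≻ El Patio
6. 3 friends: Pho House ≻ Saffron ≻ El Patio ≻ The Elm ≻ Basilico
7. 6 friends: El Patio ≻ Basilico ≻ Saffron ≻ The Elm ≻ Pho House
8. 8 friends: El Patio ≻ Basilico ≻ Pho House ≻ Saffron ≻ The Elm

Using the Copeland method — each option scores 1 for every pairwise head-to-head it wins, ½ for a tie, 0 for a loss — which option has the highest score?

El Patio

Basilico: beats Saffron and The Elm; ties Pho House; loses to El Patio → score 2.5.
El Patio: beats Basilico, Saffron, The Elm, and Pho House → score 4.
Saffron: beats The Elm and Pho House; loses to Basilico and El Patio → score 2.
The Elm: loses to Basilico, El Patio, Saffron, and Pho House → score 0.
Pho House: beats The Elm; ties Basilico; loses to El Patio and Saffron → score 1.5.
El Patio has the best pairwise record.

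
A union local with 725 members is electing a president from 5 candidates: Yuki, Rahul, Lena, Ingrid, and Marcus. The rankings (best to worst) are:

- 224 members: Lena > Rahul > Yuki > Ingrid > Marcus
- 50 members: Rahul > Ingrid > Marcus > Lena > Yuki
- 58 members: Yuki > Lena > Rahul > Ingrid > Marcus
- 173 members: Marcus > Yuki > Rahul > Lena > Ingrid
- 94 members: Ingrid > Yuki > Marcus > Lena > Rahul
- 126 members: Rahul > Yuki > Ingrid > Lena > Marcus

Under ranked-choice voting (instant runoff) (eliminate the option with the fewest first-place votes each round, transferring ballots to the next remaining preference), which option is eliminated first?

Round 1: Yuki 58, Rahul 176, Lena 224, Ingrid 94, Marcus 173. Eliminate Yuki.

Yuki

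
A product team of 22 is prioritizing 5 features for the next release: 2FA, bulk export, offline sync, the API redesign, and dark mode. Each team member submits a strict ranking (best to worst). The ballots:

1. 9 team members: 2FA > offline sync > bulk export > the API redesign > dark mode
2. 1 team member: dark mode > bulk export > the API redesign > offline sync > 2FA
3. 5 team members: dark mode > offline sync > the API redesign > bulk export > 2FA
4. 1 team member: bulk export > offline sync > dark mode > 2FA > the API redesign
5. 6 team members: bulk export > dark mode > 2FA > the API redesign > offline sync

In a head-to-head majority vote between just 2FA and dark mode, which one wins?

Voters preferring 2FA to dark mode: 9; preferring dark mode to 2FA: 13.
dark mode wins the head-to-head.

dark mode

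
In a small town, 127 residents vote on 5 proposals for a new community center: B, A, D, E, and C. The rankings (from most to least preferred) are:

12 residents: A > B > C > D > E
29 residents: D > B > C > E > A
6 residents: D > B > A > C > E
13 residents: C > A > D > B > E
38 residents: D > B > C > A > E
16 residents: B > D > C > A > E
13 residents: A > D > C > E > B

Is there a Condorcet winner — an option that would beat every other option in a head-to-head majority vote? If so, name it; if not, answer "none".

D

D vs B: 99–28 for D.
D vs A: 89–38 for D.
D vs E: 127–0 for D.
D vs C: 102–25 for D.
D beats every other option head-to-head.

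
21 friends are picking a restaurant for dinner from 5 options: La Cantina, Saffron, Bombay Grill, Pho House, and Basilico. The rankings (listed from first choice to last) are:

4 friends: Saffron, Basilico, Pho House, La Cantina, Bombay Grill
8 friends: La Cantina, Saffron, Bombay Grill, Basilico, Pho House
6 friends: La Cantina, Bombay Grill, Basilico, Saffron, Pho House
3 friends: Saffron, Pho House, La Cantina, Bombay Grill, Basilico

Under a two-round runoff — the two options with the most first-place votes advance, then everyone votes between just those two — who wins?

Round 1 first-place votes: La Cantina 14, Saffron 7, Bombay Grill 0, Pho House 0, Basilico 0.
La Cantina and Saffron advance.
Runoff: La Cantina is preferred to Saffron by 14 voters; Saffron by 7.
La Cantina wins the runoff.

La Cantina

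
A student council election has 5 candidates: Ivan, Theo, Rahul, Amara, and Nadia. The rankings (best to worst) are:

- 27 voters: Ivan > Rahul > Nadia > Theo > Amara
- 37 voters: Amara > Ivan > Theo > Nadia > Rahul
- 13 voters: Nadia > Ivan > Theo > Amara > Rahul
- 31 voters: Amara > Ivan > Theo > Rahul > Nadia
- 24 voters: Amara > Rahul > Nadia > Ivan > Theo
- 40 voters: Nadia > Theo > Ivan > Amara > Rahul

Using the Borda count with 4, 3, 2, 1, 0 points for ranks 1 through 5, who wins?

Ivan

Ivan: 27·4 + 37·3 + 13·3 + 31·3 + 24·1 + 40·2 = 455
Theo: 27·1 + 37·2 + 13·2 + 31·2 + 24·0 + 40·3 = 309
Rahul: 27·3 + 37·0 + 13·0 + 31·1 + 24·3 + 40·0 = 184
Amara: 27·0 + 37·4 + 13·1 + 31·4 + 24·4 + 40·1 = 421
Nadia: 27·2 + 37·1 + 13·4 + 31·0 + 24·2 + 40·4 = 351
Ivan has the highest Borda score (455).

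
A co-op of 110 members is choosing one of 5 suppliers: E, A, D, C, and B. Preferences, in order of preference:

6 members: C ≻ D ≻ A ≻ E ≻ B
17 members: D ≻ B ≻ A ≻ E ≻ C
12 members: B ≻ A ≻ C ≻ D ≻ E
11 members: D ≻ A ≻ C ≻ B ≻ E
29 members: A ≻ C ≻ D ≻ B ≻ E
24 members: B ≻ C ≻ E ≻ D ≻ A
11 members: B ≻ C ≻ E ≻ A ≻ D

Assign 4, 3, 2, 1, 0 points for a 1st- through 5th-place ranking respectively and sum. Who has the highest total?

E: 6·1 + 17·1 + 12·0 + 11·0 + 29·0 + 24·2 + 11·2 = 93
A: 6·2 + 17·2 + 12·3 + 11·3 + 29·4 + 24·0 + 11·1 = 242
D: 6·3 + 17·4 + 12·1 + 11·4 + 29·2 + 24·1 + 11·0 = 224
C: 6·4 + 17·0 + 12·2 + 11·2 + 29·3 + 24·3 + 11·3 = 262
B: 6·0 + 17·3 + 12·4 + 11·1 + 29·1 + 24·4 + 11·4 = 279
B has the highest Borda score (279).

B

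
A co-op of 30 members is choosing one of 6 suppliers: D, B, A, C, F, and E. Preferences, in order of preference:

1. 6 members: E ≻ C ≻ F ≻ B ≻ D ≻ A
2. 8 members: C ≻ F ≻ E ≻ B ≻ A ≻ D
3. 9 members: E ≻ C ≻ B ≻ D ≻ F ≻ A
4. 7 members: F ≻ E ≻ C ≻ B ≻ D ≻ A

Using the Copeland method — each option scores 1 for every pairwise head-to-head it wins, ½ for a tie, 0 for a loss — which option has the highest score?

D: beats A; loses to B, C, F, and E → score 1.
B: beats D and A; loses to C, F, and E → score 2.
A: loses to D, B, C, F, and E → score 0.
C: beats D, B, A, and F; loses to E → score 4.
F: beats D, B, and A; ties E; loses to C → score 3.5.
E: beats D, B, A, and C; ties F → score 4.5.
E has the best pairwise record.

E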